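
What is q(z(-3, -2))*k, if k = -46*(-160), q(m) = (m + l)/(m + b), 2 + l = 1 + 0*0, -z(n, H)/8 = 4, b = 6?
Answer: 121440/13 ≈ 9341.5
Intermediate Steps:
z(n, H) = -32 (z(n, H) = -8*4 = -32)
l = -1 (l = -2 + (1 + 0*0) = -2 + (1 + 0) = -2 + 1 = -1)
q(m) = (-1 + m)/(6 + m) (q(m) = (m - 1)/(m + 6) = (-1 + m)/(6 + m))
k = 7360
q(z(-3, -2))*k = ((-1 - 32)/(6 - 32))*7360 = (-33/(-26))*7360 = -1/26*(-33)*7360 = (33/26)*7360 = 121440/13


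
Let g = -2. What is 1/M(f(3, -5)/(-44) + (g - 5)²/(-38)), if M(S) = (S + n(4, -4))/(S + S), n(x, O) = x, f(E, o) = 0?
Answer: -98/103 ≈ -0.95146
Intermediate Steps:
M(S) = (4 + S)/(2*S) (M(S) = (S + 4)/(S + S) = (4 + S)/((2*S)) = (4 + S)*(1/(2*S)) = (4 + S)/(2*S))
1/M(f(3, -5)/(-44) + (g - 5)²/(-38)) = 1/((4 + (0/(-44) + (-2 - 5)²/(-38)))/(2*(0/(-44) + (-2 - 5)²/(-38)))) = 1/((4 + (0*(-1/44) + (-7)²*(-1/38)))/(2*(0*(-1/44) + (-7)²*(-1/38)))) = 1/((4 + (0 + 49*(-1/38)))/(2*(0 + 49*(-1/38)))) = 1/((4 + (0 - 49/38))/(2*(0 - 49/38))) = 1/((4 - 49/38)/(2*(-49/38))) = 1/((½)*(-38/49)*(103/38)) = 1/(-103/98) = -98/103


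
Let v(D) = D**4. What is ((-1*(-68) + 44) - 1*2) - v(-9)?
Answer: -6451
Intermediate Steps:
((-1*(-68) + 44) - 1*2) - v(-9) = ((-1*(-68) + 44) - 1*2) - 1*(-9)**4 = ((68 + 44) - 2) - 1*6561 = (112 - 2) - 6561 = 110 - 6561 = -6451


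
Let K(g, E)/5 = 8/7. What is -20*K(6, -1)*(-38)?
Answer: 30400/7 ≈ 4342.9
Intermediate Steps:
K(g, E) = 40/7 (K(g, E) = 5*(8/7) = 40/7)
-20*K(6, -1)*(-38) = -20*40/7*(-38) = -800/7*(-38) = 30400/7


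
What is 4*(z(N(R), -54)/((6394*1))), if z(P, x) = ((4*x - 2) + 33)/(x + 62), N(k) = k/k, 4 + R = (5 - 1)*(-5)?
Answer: -185/12788 ≈ -0.014467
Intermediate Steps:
R = -24 (R = -4 + (5 - 1)*(-5) = -4 + 4*(-5) = -4 - 20 = -24)
N(k) = 1
z(P, x) = (31 + 4*x)/(62 + x) (z(P, x) = ((-2 + 4*x) + 33)/(62 + x) = (31 + 4*x)/(62 + x))
4*(z(N(R), -54)/((6394*1))) = 4*(((31 + 4*(-54))/(62 - 54))/((6394*1))) = 4*(((31 - 216)/8)/6394) = 4*(((⅛)*(-185))*(1/6394)) = 4*(-185/8*1/6394) = 4*(-185/51152) = -185/12788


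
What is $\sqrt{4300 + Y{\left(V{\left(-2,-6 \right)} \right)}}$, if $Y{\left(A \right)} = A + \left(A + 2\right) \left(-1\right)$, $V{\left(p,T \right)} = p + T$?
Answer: $\sqrt{4298} \approx 65.559$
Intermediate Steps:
$V{\left(p,T \right)} = T + p$
$Y{\left(A \right)} = -2$ ($Y{\left(A \right)} = A + \left(2 + A\right) \left(-1\right) = A - \left(2 + A\right) = -2$)
$\sqrt{4300 + Y{\left(V{\left(-2,-6 \right)} \right)}} = \sqrt{4300 - 2} = \sqrt{4298}$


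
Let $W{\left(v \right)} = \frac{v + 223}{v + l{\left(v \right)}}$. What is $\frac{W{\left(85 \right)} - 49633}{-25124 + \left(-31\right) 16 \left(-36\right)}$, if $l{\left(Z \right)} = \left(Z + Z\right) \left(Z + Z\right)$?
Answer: $\frac{130782927}{19151180} \approx 6.829$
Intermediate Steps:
$l{\left(Z \right)} = 4 Z^{2}$ ($l{\left(Z \right)} = 2 Z 2 Z = 4 Z^{2}$)
$W{\left(v \right)} = \frac{223 + v}{v + 4 v^{2}}$ ($W{\left(v \right)} = \frac{v + 223}{v + 4 v^{2}} = \frac{223 + v}{v + 4 v^{2}}$)
$\frac{W{\left(85 \right)} - 49633}{-25124 + \left(-31\right) 16 \left(-36\right)} = \frac{\frac{223 + 85}{85 \left(1 + 4 \cdot 85\right)} - 49633}{-25124 + \left(-31\right) 16 \left(-36\right)} = \frac{\frac{1}{85} \frac{1}{1 + 340} \cdot 308 - 49633}{-25124 - -17856} = \frac{\frac{1}{85} \cdot \frac{1}{341} \cdot 308 - 49633}{-25124 + 17856} = \frac{\frac{1}{85} \cdot \frac{1}{341} \cdot 308 - 49633}{-7268} = \left(\frac{28}{2635} - 49633\right) \left(- \frac{1}{7268}\right) = \left(- \frac{130782927}{2635}\right) \left(- \frac{1}{7268}\right) = \frac{130782927}{19151180}$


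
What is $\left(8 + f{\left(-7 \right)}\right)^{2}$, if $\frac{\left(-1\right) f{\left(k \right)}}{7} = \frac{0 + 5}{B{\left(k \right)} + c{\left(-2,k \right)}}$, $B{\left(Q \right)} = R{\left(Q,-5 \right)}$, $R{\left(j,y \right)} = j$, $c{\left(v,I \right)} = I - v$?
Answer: $\frac{17161}{144} \approx 119.17$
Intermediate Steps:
$B{\left(Q \right)} = Q$
$f{\left(k \right)} = - \frac{35}{2 + 2 k}$ ($f{\left(k \right)} = - 7 \frac{0 + 5}{k + \left(k - -2\right)} = - 7 \frac{5}{k + \left(k + 2\right)} = - 7 \frac{5}{k + \left(2 + k\right)} = - 7 \frac{5}{2 + 2 k} = - \frac{35}{2 + 2 k}$)
$\left(8 + f{\left(-7 \right)}\right)^{2} = \left(8 - \frac{35}{2 + 2 \left(-7\right)}\right)^{2} = \left(8 - \frac{35}{2 - 14}\right)^{2} = \left(8 - \frac{35}{-12}\right)^{2} = \left(8 - - \frac{35}{12}\right)^{2} = \left(8 + \frac{35}{12}\right)^{2} = \left(\frac{131}{12}\right)^{2} = \frac{17161}{144}$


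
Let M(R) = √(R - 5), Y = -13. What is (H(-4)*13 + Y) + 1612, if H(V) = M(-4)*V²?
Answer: 1599 + 624*I ≈ 1599.0 + 624.0*I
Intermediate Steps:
M(R) = √(-5 + R)
H(V) = 3*I*V² (H(V) = √(-5 - 4)*V² = √(-9)*V² = (3*I)*V² = 3*I*V²)
(H(-4)*13 + Y) + 1612 = ((3*I*(-4)²)*13 - 13) + 1612 = ((3*I*16)*13 - 13) + 1612 = ((48*I)*13 - 13) + 1612 = (624*I - 13) + 1612 = (-13 + 624*I) + 1612 = 1599 + 624*I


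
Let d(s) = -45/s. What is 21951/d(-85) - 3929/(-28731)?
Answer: 1191277382/28731 ≈ 41463.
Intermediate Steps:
21951/d(-85) - 3929/(-28731) = 21951/((-45/(-85))) - 3929/(-28731) = 21951/((-45*(-1/85))) - 3929*(-1/28731) = 21951/(9/17) + 3929/28731 = 21951*(17/9) + 3929/28731 = 41463 + 3929/28731 = 1191277382/28731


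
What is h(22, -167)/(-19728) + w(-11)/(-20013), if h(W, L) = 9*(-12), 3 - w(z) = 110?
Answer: 118675/10967124 ≈ 0.010821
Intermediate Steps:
w(z) = -107 (w(z) = 3 - 1*110 = 3 - 110 = -107)
h(W, L) = -108
h(22, -167)/(-19728) + w(-11)/(-20013) = -108/(-19728) - 107/(-20013) = -108*(-1/19728) - 107*(-1/20013) = 3/548 + 107/20013 = 118675/10967124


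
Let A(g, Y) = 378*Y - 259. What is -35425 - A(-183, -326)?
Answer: 88062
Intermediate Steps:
A(g, Y) = -259 + 378*Y
-35425 - A(-183, -326) = -35425 - (-259 + 378*(-326)) = -35425 - (-259 - 123228) = -35425 - 1*(-123487) = -35425 + 123487 = 88062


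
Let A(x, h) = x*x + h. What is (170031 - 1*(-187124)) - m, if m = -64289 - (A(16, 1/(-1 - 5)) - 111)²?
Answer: 15927145/36 ≈ 4.4242e+5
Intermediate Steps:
A(x, h) = h + x² (A(x, h) = x² + h = h + x²)
m = -3069565/36 (m = -64289 - ((1/(-1 - 5) + 16²) - 111)² = -64289 - ((1/(-6) + 256) - 111)² = -64289 - ((-⅙ + 256) - 111)² = -64289 - (1535/6 - 111)² = -64289 - (869/6)² = -64289 - 1*755161/36 = -64289 - 755161/36 = -3069565/36 ≈ -85266.)
(170031 - 1*(-187124)) - m = (170031 - 1*(-187124)) - 1*(-3069565/36) = (170031 + 187124) + 3069565/36 = 357155 + 3069565/36 = 15927145/36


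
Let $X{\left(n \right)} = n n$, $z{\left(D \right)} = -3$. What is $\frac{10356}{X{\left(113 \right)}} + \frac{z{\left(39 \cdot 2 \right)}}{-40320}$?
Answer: $\frac{139197409}{171615360} \approx 0.8111$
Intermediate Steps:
$X{\left(n \right)} = n^{2}$
$\frac{10356}{X{\left(113 \right)}} + \frac{z{\left(39 \cdot 2 \right)}}{-40320} = \frac{10356}{113^{2}} - \frac{3}{-40320} = \frac{10356}{12769} - - \frac{1}{13440} = 10356 \cdot \frac{1}{12769} + \frac{1}{13440} = \frac{10356}{12769} + \frac{1}{13440} = \frac{139197409}{171615360}$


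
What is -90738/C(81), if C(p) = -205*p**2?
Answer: 10082/149445 ≈ 0.067463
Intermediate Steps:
-90738/C(81) = -90738/((-205*81**2)) = -90738/((-205*6561)) = -90738/(-1345005) = -90738*(-1/1345005) = 10082/149445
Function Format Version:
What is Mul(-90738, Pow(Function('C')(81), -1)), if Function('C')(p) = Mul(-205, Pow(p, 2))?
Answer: Rational(10082, 149445) ≈ 0.067463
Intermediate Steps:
Mul(-90738, Pow(Function('C')(81), -1)) = Mul(-90738, Pow(Mul(-205, Pow(81, 2)), -1)) = Mul(-90738, Pow(Mul(-205, 6561), -1)) = Mul(-90738, Pow(-1345005, -1)) = Mul(-90738, Rational(-1, 1345005)) = Rational(10082, 149445)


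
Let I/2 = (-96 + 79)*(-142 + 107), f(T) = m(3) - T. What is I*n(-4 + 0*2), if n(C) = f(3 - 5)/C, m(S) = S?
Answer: -2975/2 ≈ -1487.5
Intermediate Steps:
f(T) = 3 - T
n(C) = 5/C (n(C) = (3 - (3 - 5))/C = (3 - 1*(-2))/C = (3 + 2)/C = 5/C)
I = 1190 (I = 2*((-96 + 79)*(-142 + 107)) = 2*(-17*(-35)) = 2*595 = 1190)
I*n(-4 + 0*2) = 1190*(5/(-4 + 0*2)) = 1190*(5/(-4 + 0)) = 1190*(5/(-4)) = 1190*(5*(-¼)) = 1190*(-5/4) = -2975/2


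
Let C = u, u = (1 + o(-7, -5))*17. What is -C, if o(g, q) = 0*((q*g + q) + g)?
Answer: -17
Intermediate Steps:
o(g, q) = 0 (o(g, q) = 0*((g*q + q) + g) = 0*((q + g*q) + g) = 0*(g + q + g*q) = 0)
u = 17 (u = (1 + 0)*17 = 1*17 = 17)
C = 17
-C = -1*17 = -17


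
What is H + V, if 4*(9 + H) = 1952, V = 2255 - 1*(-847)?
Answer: 3581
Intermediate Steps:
V = 3102 (V = 2255 + 847 = 3102)
H = 479 (H = -9 + (1/4)*1952 = -9 + 488 = 479)
H + V = 479 + 3102 = 3581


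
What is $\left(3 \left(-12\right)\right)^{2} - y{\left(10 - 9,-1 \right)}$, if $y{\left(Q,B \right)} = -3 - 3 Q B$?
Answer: $1296$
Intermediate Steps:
$y{\left(Q,B \right)} = -3 - 3 B Q$
$\left(3 \left(-12\right)\right)^{2} - y{\left(10 - 9,-1 \right)} = \left(3 \left(-12\right)\right)^{2} - \left(-3 - - 3 \left(10 - 9\right)\right) = \left(-36\right)^{2} - \left(-3 - \left(-3\right) 1\right) = 1296 - \left(-3 + 3\right) = 1296 - 0 = 1296 + 0 = 1296$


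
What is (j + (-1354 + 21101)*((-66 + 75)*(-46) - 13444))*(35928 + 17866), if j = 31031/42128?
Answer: -310081864480378809/21064 ≈ -1.4721e+13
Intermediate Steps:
j = 31031/42128 (j = 31031*(1/42128) = 31031/42128 ≈ 0.73659)
(j + (-1354 + 21101)*((-66 + 75)*(-46) - 13444))*(35928 + 17866) = (31031/42128 + (-1354 + 21101)*((-66 + 75)*(-46) - 13444))*(35928 + 17866) = (31031/42128 + 19747*(9*(-46) - 13444))*53794 = (31031/42128 + 19747*(-414 - 13444))*53794 = (31031/42128 + 19747*(-13858))*53794 = (31031/42128 - 273653926)*53794 = -11528492563497/42128*53794 = -310081864480378809/21064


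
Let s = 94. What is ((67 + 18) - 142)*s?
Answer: -5358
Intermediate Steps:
((67 + 18) - 142)*s = ((67 + 18) - 142)*94 = (85 - 142)*94 = -57*94 = -5358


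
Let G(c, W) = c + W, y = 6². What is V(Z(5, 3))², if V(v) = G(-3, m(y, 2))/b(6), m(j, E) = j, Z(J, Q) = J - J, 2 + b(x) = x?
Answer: 1089/16 ≈ 68.063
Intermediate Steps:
b(x) = -2 + x
Z(J, Q) = 0
y = 36
G(c, W) = W + c
V(v) = 33/4 (V(v) = (36 - 3)/(-2 + 6) = 33/4)
V(Z(5, 3))² = (33/4)² = 1089/16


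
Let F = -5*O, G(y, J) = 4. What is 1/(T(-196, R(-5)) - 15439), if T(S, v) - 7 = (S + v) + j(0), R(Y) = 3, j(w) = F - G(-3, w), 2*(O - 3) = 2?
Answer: -1/15649 ≈ -6.3902e-5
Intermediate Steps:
O = 4 (O = 3 + (1/2)*2 = 3 + 1 = 4)
F = -20 (F = -5*4 = -20)
j(w) = -24 (j(w) = -20 - 1*4 = -20 - 4 = -24)
T(S, v) = -17 + S + v (T(S, v) = 7 + ((S + v) - 24) = 7 + (-24 + S + v) = -17 + S + v)
1/(T(-196, R(-5)) - 15439) = 1/((-17 - 196 + 3) - 15439) = 1/(-210 - 15439) = 1/(-15649) = -1/15649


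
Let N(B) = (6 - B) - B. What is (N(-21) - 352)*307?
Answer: -93328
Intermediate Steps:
N(B) = 6 - 2*B
(N(-21) - 352)*307 = ((6 - 2*(-21)) - 352)*307 = ((6 + 42) - 352)*307 = (48 - 352)*307 = -304*307 = -93328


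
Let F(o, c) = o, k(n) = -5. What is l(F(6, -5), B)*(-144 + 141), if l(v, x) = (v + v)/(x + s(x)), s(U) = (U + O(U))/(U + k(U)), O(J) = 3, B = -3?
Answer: 12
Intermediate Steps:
s(U) = (3 + U)/(-5 + U) (s(U) = (U + 3)/(U - 5) = (3 + U)/(-5 + U))
l(v, x) = 2*v/(x + (3 + x)/(-5 + x)) (l(v, x) = (v + v)/(x + (3 + x)/(-5 + x)) = (2*v)/(x + (3 + x)/(-5 + x)) = 2*v/(x + (3 + x)/(-5 + x)))
l(F(6, -5), B)*(-144 + 141) = (2*6*(-5 - 3)/(3 - 3 - 3*(-5 - 3)))*(-144 + 141) = (2*6*(-8)/(3 - 3 - 3*(-8)))*(-3) = (2*6*(-8)/(3 - 3 + 24))*(-3) = (2*6*(-8)/24)*(-3) = (2*6*(1/24)*(-8))*(-3) = -4*(-3) = 12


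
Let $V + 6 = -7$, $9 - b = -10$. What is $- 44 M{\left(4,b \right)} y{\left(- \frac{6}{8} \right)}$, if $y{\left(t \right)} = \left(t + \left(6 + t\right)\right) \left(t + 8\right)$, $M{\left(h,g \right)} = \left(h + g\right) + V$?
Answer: $-14355$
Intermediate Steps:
$b = 19$ ($b = 9 - -10 = 9 + 10 = 19$)
$V = -13$ ($V = -6 - 7 = -13$)
$M{\left(h,g \right)} = -13 + g + h$ ($M{\left(h,g \right)} = \left(h + g\right) - 13 = \left(g + h\right) - 13 = -13 + g + h$)
$y{\left(t \right)} = \left(6 + 2 t\right) \left(8 + t\right)$
$- 44 M{\left(4,b \right)} y{\left(- \frac{6}{8} \right)} = - 44 \left(-13 + 19 + 4\right) \left(48 + 2 \left(- \frac{6}{8}\right)^{2} + 22 \left(- \frac{6}{8}\right)\right) = \left(-44\right) 10 \left(48 + 2 \left(\left(-6\right) \frac{1}{8}\right)^{2} + 22 \left(\left(-6\right) \frac{1}{8}\right)\right) = - 440 \left(48 + 2 \left(- \frac{3}{4}\right)^{2} + 22 \left(- \frac{3}{4}\right)\right) = - 440 \left(48 + 2 \cdot \frac{9}{16} - \frac{33}{2}\right) = - 440 \left(48 + \frac{9}{8} - \frac{33}{2}\right) = \left(-440\right) \frac{261}{8} = -14355$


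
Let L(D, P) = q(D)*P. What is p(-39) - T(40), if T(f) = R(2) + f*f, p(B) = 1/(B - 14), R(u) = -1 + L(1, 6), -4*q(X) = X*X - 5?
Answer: -85066/53 ≈ -1605.0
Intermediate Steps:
q(X) = 5/4 - X²/4 (q(X) = -(X*X - 5)/4 = -(X² - 5)/4 = -(-5 + X²)/4 = 5/4 - X²/4)
L(D, P) = P*(5/4 - D²/4) (L(D, P) = (5/4 - D²/4)*P = P*(5/4 - D²/4))
R(u) = 5 (R(u) = -1 + (¼)*6*(5 - 1*1²) = -1 + (¼)*6*(5 - 1*1) = -1 + (¼)*6*(5 - 1) = -1 + (¼)*6*4 = -1 + 6 = 5)
p(B) = 1/(-14 + B)
T(f) = 5 + f² (T(f) = 5 + f*f = 5 + f²)
p(-39) - T(40) = 1/(-14 - 39) - (5 + 40²) = 1/(-53) - (5 + 1600) = -1/53 - 1*1605 = -1/53 - 1605 = -85066/53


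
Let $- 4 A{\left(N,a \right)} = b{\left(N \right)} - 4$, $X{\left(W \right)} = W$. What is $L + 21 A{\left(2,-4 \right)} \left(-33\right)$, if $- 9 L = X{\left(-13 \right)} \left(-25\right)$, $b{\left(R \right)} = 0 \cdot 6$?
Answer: $- \frac{6562}{9} \approx -729.11$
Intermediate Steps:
$b{\left(R \right)} = 0$
$A{\left(N,a \right)} = 1$ ($A{\left(N,a \right)} = - \frac{0 - 4}{4} = \left(- \frac{1}{4}\right) \left(-4\right) = 1$)
$L = - \frac{325}{9}$ ($L = - \frac{\left(-13\right) \left(-25\right)}{9} = \left(- \frac{1}{9}\right) 325 = - \frac{325}{9} \approx -36.111$)
$L + 21 A{\left(2,-4 \right)} \left(-33\right) = - \frac{325}{9} + 21 \cdot 1 \left(-33\right) = - \frac{325}{9} + 21 \left(-33\right) = - \frac{325}{9} - 693 = - \frac{6562}{9}$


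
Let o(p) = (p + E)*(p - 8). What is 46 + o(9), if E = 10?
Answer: 65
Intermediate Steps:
o(p) = (-8 + p)*(10 + p) (o(p) = (p + 10)*(p - 8) = (10 + p)*(-8 + p) = (-8 + p)*(10 + p))
46 + o(9) = 46 + (-80 + 9² + 2*9) = 46 + (-80 + 81 + 18) = 46 + 19 = 65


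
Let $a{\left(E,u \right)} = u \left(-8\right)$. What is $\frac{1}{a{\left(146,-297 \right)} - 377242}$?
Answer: $- \frac{1}{374866} \approx -2.6676 \cdot 10^{-6}$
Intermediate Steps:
$a{\left(E,u \right)} = - 8 u$
$\frac{1}{a{\left(146,-297 \right)} - 377242} = \frac{1}{\left(-8\right) \left(-297\right) - 377242} = \frac{1}{2376 - 377242} = \frac{1}{-374866} = - \frac{1}{374866}$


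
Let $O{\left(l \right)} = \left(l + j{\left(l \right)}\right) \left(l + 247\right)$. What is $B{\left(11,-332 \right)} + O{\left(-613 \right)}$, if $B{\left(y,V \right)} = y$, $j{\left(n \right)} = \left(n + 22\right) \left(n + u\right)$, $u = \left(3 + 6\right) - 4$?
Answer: $-131289679$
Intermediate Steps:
$u = 5$ ($u = 9 - 4 = 5$)
$j{\left(n \right)} = \left(5 + n\right) \left(22 + n\right)$ ($j{\left(n \right)} = \left(n + 22\right) \left(n + 5\right) = \left(22 + n\right) \left(5 + n\right) = \left(5 + n\right) \left(22 + n\right)$)
$O{\left(l \right)} = \left(247 + l\right) \left(110 + l^{2} + 28 l\right)$ ($O{\left(l \right)} = \left(l + \left(110 + l^{2} + 27 l\right)\right) \left(l + 247\right) = \left(110 + l^{2} + 28 l\right) \left(247 + l\right) = \left(247 + l\right) \left(110 + l^{2} + 28 l\right)$)
$B{\left(11,-332 \right)} + O{\left(-613 \right)} = 11 + \left(27170 + \left(-613\right)^{3} + 275 \left(-613\right)^{2} + 7026 \left(-613\right)\right) = 11 + \left(27170 - 230346397 + 275 \cdot 375769 - 4306938\right) = 11 + \left(27170 - 230346397 + 103336475 - 4306938\right) = 11 - 131289690 = -131289679$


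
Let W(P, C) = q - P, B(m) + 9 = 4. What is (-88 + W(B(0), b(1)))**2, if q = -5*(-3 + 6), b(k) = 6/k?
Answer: 9604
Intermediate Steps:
B(m) = -5 (B(m) = -9 + 4 = -5)
q = -15 (q = -5*3 = -15)
W(P, C) = -15 - P
(-88 + W(B(0), b(1)))**2 = (-88 + (-15 - 1*(-5)))**2 = (-88 + (-15 + 5))**2 = (-88 - 10)**2 = (-98)**2 = 9604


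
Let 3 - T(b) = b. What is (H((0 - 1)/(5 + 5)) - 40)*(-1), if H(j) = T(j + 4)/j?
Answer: 31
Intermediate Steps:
T(b) = 3 - b
H(j) = (-1 - j)/j (H(j) = (3 - (j + 4))/j = (3 - (4 + j))/j = (3 + (-4 - j))/j = (-1 - j)/j)
(H((0 - 1)/(5 + 5)) - 40)*(-1) = ((-1 - (0 - 1)/(5 + 5))/(((0 - 1)/(5 + 5))) - 40)*(-1) = ((-1 - (-1)/10)/((-1/10)) - 40)*(-1) = ((-1 - (-1)/10)/((-1*⅒)) - 40)*(-1) = ((-1 - 1*(-⅒))/(-⅒) - 40)*(-1) = (-10*(-1 + ⅒) - 40)*(-1) = (-10*(-9/10) - 40)*(-1) = (9 - 40)*(-1) = -31*(-1) = 31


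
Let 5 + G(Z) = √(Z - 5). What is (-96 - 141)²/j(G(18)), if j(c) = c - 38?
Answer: -268363/204 - 6241*√13/204 ≈ -1425.8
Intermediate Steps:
G(Z) = -5 + √(-5 + Z) (G(Z) = -5 + √(Z - 5) = -5 + √(-5 + Z))
j(c) = -38 + c
(-96 - 141)²/j(G(18)) = (-96 - 141)²/(-38 + (-5 + √(-5 + 18))) = (-237)²/(-38 + (-5 + √13)) = 56169/(-43 + √13)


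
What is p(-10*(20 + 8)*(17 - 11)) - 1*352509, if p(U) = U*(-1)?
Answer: -350829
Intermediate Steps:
p(U) = -U
p(-10*(20 + 8)*(17 - 11)) - 1*352509 = -(-10)*(20 + 8)*(17 - 11) - 1*352509 = -(-10)*28*6 - 352509 = -(-10)*168 - 352509 = -1*(-1680) - 352509 = 1680 - 352509 = -350829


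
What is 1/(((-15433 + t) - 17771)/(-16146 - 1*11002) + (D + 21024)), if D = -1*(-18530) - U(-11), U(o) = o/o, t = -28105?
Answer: 27148/1073846153 ≈ 2.5281e-5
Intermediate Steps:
U(o) = 1
D = 18529 (D = -1*(-18530) - 1*1 = 18530 - 1 = 18529)
1/(((-15433 + t) - 17771)/(-16146 - 1*11002) + (D + 21024)) = 1/(((-15433 - 28105) - 17771)/(-16146 - 1*11002) + (18529 + 21024)) = 1/((-43538 - 17771)/(-16146 - 11002) + 39553) = 1/(-61309/(-27148) + 39553) = 1/(-61309*(-1/27148) + 39553) = 1/(61309/27148 + 39553) = 1/(1073846153/27148) = 27148/1073846153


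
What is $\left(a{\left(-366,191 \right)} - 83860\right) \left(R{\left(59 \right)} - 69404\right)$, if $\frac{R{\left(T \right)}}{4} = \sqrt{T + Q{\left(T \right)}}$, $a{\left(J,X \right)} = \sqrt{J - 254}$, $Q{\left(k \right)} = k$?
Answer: $8 \left(17351 - \sqrt{118}\right) \left(41930 - i \sqrt{155}\right) \approx 5.8166 \cdot 10^{9} - 1.7271 \cdot 10^{6} i$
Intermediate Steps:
$a{\left(J,X \right)} = \sqrt{-254 + J}$
$R{\left(T \right)} = 4 \sqrt{2} \sqrt{T}$ ($R{\left(T \right)} = 4 \sqrt{T + T} = 4 \sqrt{2 T} = 4 \sqrt{2} \sqrt{T}$)
$\left(a{\left(-366,191 \right)} - 83860\right) \left(R{\left(59 \right)} - 69404\right) = \left(\sqrt{-254 - 366} - 83860\right) \left(4 \sqrt{2} \sqrt{59} - 69404\right) = \left(\sqrt{-620} - 83860\right) \left(4 \sqrt{118} - 69404\right) = \left(2 i \sqrt{155} - 83860\right) \left(-69404 + 4 \sqrt{118}\right) = \left(-83860 + 2 i \sqrt{155}\right) \left(-69404 + 4 \sqrt{118}\right)$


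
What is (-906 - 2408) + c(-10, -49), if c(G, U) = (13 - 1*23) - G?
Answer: -3314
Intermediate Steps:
c(G, U) = -10 - G (c(G, U) = (13 - 23) - G = -10 - G)
(-906 - 2408) + c(-10, -49) = (-906 - 2408) + (-10 - 1*(-10)) = -3314 + (-10 + 10) = -3314 + 0 = -3314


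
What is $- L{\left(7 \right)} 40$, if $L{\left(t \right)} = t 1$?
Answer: $-280$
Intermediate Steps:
$L{\left(t \right)} = t$
$- L{\left(7 \right)} 40 = \left(-1\right) 7 \cdot 40 = \left(-7\right) 40 = -280$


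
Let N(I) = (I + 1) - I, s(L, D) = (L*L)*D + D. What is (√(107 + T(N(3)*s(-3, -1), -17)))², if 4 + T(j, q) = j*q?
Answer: 273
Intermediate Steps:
s(L, D) = D + D*L² (s(L, D) = L²*D + D = D*L² + D = D + D*L²)
N(I) = 1 (N(I) = (1 + I) - I = 1)
T(j, q) = -4 + j*q
(√(107 + T(N(3)*s(-3, -1), -17)))² = (√(107 + (-4 + (1*(-(1 + (-3)²)))*(-17))))² = (√(107 + (-4 + (1*(-(1 + 9)))*(-17))))² = (√(107 + (-4 + (1*(-1*10))*(-17))))² = (√(107 + (-4 + (1*(-10))*(-17))))² = (√(107 + (-4 - 10*(-17))))² = (√(107 + (-4 + 170)))² = (√(107 + 166))² = (√273)² = 273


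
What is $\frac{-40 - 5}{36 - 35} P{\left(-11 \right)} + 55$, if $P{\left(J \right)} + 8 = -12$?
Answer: $955$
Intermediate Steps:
$P{\left(J \right)} = -20$ ($P{\left(J \right)} = -8 - 12 = -20$)
$\frac{-40 - 5}{36 - 35} P{\left(-11 \right)} + 55 = \frac{-40 - 5}{36 - 35} \left(-20\right) + 55 = - \frac{45}{1} \left(-20\right) + 55 = \left(-45\right) 1 \left(-20\right) + 55 = \left(-45\right) \left(-20\right) + 55 = 900 + 55 = 955$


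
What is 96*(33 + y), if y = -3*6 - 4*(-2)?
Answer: 2208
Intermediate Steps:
y = -10 (y = -18 + 8 = -10)
96*(33 + y) = 96*(33 - 10) = 96*23 = 2208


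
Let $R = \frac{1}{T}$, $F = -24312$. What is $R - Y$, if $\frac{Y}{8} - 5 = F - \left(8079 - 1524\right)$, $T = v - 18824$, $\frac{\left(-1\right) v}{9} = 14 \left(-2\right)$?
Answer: $\frac{4585352511}{18572} \approx 2.469 \cdot 10^{5}$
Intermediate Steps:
$v = 252$ ($v = - 9 \cdot 14 \left(-2\right) = \left(-9\right) \left(-28\right) = 252$)
$T = -18572$ ($T = 252 - 18824 = -18572$)
$R = - \frac{1}{18572}$ ($R = \frac{1}{-18572} = - \frac{1}{18572} \approx -5.3844 \cdot 10^{-5}$)
$Y = -246896$ ($Y = 40 + 8 \left(-24312 - \left(8079 - 1524\right)\right) = 40 + 8 \left(-24312 - 6555\right) = 40 + 8 \left(-30867\right) = 40 - 246936 = -246896$)
$R - Y = - \frac{1}{18572} - -246896 = - \frac{1}{18572} + 246896 = \frac{4585352511}{18572}$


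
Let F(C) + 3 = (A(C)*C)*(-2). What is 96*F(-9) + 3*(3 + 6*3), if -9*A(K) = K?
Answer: 1503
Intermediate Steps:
A(K) = -K/9
F(C) = -3 + 2*C²/9 (F(C) = -3 + ((-C/9)*C)*(-2) = -3 - C²/9*(-2) = -3 + 2*C²/9)
96*F(-9) + 3*(3 + 6*3) = 96*(-3 + (2/9)*(-9)²) + 3*(3 + 6*3) = 96*(-3 + (2/9)*81) + 3*(3 + 18) = 96*(-3 + 18) + 3*21 = 96*15 + 63 = 1440 + 63 = 1503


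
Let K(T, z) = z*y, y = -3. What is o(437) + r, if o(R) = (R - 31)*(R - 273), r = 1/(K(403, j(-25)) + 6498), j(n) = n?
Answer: 437656633/6573 ≈ 66584.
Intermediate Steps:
K(T, z) = -3*z (K(T, z) = z*(-3) = -3*z)
r = 1/6573 (r = 1/(-3*(-25) + 6498) = 1/(75 + 6498) = 1/6573 ≈ 0.00015214)
o(R) = (-273 + R)*(-31 + R) (o(R) = (-31 + R)*(-273 + R) = (-273 + R)*(-31 + R))
o(437) + r = (8463 + 437² - 304*437) + 1/6573 = (8463 + 190969 - 132848) + 1/6573 = 66584 + 1/6573 = 437656633/6573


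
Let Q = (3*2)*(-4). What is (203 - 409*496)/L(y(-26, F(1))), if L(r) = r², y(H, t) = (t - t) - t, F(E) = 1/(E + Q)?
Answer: -107207669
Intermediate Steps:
Q = -24 (Q = 6*(-4) = -24)
F(E) = 1/(-24 + E) (F(E) = 1/(E - 24) = 1/(-24 + E))
y(H, t) = -t (y(H, t) = 0 - t = -t)
(203 - 409*496)/L(y(-26, F(1))) = (203 - 409*496)/((-1/(-24 + 1))²) = (203 - 202864)/((-1/(-23))²) = -202661/((-1*(-1/23))²) = -202661/((1/23)²) = -202661/1/529 = -202661*529 = -107207669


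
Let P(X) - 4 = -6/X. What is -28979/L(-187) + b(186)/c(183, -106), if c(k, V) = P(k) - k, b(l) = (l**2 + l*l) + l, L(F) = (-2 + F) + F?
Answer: -1274774149/4106296 ≈ -310.44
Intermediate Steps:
P(X) = 4 - 6/X
L(F) = -2 + 2*F
b(l) = l + 2*l**2 (b(l) = (l**2 + l**2) + l = 2*l**2 + l = l + 2*l**2)
c(k, V) = 4 - k - 6/k (c(k, V) = (4 - 6/k) - k = 4 - k - 6/k)
-28979/L(-187) + b(186)/c(183, -106) = -28979/(-2 + 2*(-187)) + (186*(1 + 2*186))/(4 - 1*183 - 6/183) = -28979/(-2 - 374) + (186*(1 + 372))/(4 - 183 - 6*1/183) = -28979/(-376) + (186*373)/(4 - 183 - 2/61) = -28979*(-1/376) + 69378/(-10921/61) = 28979/376 + 69378*(-61/10921) = 28979/376 - 4232058/10921 = -1274774149/4106296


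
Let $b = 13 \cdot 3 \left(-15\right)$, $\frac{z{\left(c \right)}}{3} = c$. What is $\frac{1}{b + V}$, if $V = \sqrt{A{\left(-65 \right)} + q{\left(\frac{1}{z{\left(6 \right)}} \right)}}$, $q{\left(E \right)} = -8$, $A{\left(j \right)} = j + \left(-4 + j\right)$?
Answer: $- \frac{585}{342367} - \frac{i \sqrt{142}}{342367} \approx -0.0017087 - 3.4806 \cdot 10^{-5} i$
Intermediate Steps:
$z{\left(c \right)} = 3 c$
$A{\left(j \right)} = -4 + 2 j$
$b = -585$ ($b = 39 \left(-15\right) = -585$)
$V = i \sqrt{142}$ ($V = \sqrt{\left(-4 + 2 \left(-65\right)\right) - 8} = \sqrt{\left(-4 - 130\right) - 8} = \sqrt{-134 - 8} = \sqrt{-142} = i \sqrt{142} \approx 11.916 i$)
$\frac{1}{b + V} = \frac{1}{-585 + i \sqrt{142}}$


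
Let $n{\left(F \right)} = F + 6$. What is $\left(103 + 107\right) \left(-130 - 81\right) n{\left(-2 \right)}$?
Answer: $-177240$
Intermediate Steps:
$n{\left(F \right)} = 6 + F$
$\left(103 + 107\right) \left(-130 - 81\right) n{\left(-2 \right)} = \left(103 + 107\right) \left(-130 - 81\right) \left(6 - 2\right) = 210 \left(-211\right) 4 = \left(-44310\right) 4 = -177240$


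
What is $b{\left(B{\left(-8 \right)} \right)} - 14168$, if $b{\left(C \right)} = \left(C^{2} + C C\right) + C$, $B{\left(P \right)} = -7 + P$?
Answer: $-13733$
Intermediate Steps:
$b{\left(C \right)} = C + 2 C^{2}$ ($b{\left(C \right)} = \left(C^{2} + C^{2}\right) + C = 2 C^{2} + C = C + 2 C^{2}$)
$b{\left(B{\left(-8 \right)} \right)} - 14168 = \left(-7 - 8\right) \left(1 + 2 \left(-7 - 8\right)\right) - 14168 = - 15 \left(1 + 2 \left(-15\right)\right) - 14168 = - 15 \left(1 - 30\right) - 14168 = \left(-15\right) \left(-29\right) - 14168 = 435 - 14168 = -13733$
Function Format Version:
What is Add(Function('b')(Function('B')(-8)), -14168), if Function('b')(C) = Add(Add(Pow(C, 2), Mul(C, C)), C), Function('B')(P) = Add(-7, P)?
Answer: -13733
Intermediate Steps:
Function('b')(C) = Add(C, Mul(2, Pow(C, 2))) (Function('b')(C) = Add(Add(Pow(C, 2), Pow(C, 2)), C) = Add(Mul(2, Pow(C, 2)), C) = Add(C, Mul(2, Pow(C, 2))))
Add(Function('b')(Function('B')(-8)), -14168) = Add(Mul(Add(-7, -8), Add(1, Mul(2, Add(-7, -8)))), -14168) = Add(Mul(-15, Add(1, Mul(2, -15))), -14168) = Add(Mul(-15, Add(1, -30)), -14168) = Add(Mul(-15, -29), -14168) = Add(435, -14168) = -13733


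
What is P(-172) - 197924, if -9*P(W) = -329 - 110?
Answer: -1780877/9 ≈ -1.9788e+5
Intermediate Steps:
P(W) = 439/9 (P(W) = -(-329 - 110)/9 = -1/9*(-439) = 439/9)
P(-172) - 197924 = 439/9 - 197924 = -1780877/9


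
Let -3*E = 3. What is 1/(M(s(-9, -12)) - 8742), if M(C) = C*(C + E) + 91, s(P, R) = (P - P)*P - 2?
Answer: -1/8645 ≈ -0.00011567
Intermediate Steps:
s(P, R) = -2 (s(P, R) = 0*P - 2 = 0 - 2 = -2)
E = -1 (E = -⅓*3 = -1)
M(C) = 91 + C*(-1 + C) (M(C) = C*(C - 1) + 91 = C*(-1 + C) + 91 = 91 + C*(-1 + C))
1/(M(s(-9, -12)) - 8742) = 1/((91 + (-2)² - 1*(-2)) - 8742) = 1/((91 + 4 + 2) - 8742) = 1/(97 - 8742) = 1/(-8645) = -1/8645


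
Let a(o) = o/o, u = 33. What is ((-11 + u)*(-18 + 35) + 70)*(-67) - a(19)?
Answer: -29749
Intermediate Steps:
a(o) = 1
((-11 + u)*(-18 + 35) + 70)*(-67) - a(19) = ((-11 + 33)*(-18 + 35) + 70)*(-67) - 1*1 = (22*17 + 70)*(-67) - 1 = (374 + 70)*(-67) - 1 = 444*(-67) - 1 = -29748 - 1 = -29749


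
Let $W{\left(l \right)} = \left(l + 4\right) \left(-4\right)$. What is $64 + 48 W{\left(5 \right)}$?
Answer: $-1664$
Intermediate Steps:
$W{\left(l \right)} = -16 - 4 l$ ($W{\left(l \right)} = \left(4 + l\right) \left(-4\right) = -16 - 4 l$)
$64 + 48 W{\left(5 \right)} = 64 + 48 \left(-16 - 20\right) = 64 + 48 \left(-36\right) = 64 - 1728 = -1664$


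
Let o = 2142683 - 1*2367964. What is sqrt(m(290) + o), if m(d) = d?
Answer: 3*I*sqrt(24999) ≈ 474.33*I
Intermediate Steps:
o = -225281 (o = 2142683 - 2367964 = -225281)
sqrt(m(290) + o) = sqrt(290 - 225281) = sqrt(-224991) = 3*I*sqrt(24999)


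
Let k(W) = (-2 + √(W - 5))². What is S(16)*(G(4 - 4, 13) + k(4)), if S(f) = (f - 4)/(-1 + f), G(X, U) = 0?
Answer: 12/5 - 16*I/5 ≈ 2.4 - 3.2*I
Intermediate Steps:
S(f) = (-4 + f)/(-1 + f)
k(W) = (-2 + √(-5 + W))²
S(16)*(G(4 - 4, 13) + k(4)) = ((-4 + 16)/(-1 + 16))*(0 + (-2 + √(-5 + 4))²) = (12/15)*(0 + (-2 + √(-1))²) = ((1/15)*12)*(0 + (-2 + I)²) = 4*(-2 + I)²/5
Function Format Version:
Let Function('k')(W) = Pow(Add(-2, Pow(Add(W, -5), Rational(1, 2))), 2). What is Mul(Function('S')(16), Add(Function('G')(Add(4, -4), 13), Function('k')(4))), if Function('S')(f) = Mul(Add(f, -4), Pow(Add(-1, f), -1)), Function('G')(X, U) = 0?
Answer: Add(Rational(12, 5), Mul(Rational(-16, 5), I)) ≈ Add(2.4000, Mul(-3.2000, I))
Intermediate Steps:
Function('S')(f) = Mul(Pow(Add(-1, f), -1), Add(-4, f)) (Function('S')(f) = Mul(Add(-4, f), Pow(Add(-1, f), -1)) = Mul(Pow(Add(-1, f), -1), Add(-4, f)))
Function('k')(W) = Pow(Add(-2, Pow(Add(-5, W), Rational(1, 2))), 2)
Mul(Function('S')(16), Add(Function('G')(Add(4, -4), 13), Function('k')(4))) = Mul(Mul(Pow(Add(-1, 16), -1), Add(-4, 16)), Add(0, Pow(Add(-2, Pow(Add(-5, 4), Rational(1, 2))), 2))) = Mul(Mul(Pow(15, -1), 12), Add(0, Pow(Add(-2, Pow(-1, Rational(1, 2))), 2))) = Mul(Mul(Rational(1, 15), 12), Add(0, Pow(Add(-2, I), 2))) = Mul(Rational(4, 5), Pow(Add(-2, I), 2))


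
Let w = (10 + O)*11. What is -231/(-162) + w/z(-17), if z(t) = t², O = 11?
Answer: 34727/15606 ≈ 2.2252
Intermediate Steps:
w = 231 (w = (10 + 11)*11 = 21*11 = 231)
-231/(-162) + w/z(-17) = -231/(-162) + 231/((-17)²) = -231*(-1/162) + 231/289 = 77/54 + 231*(1/289) = 77/54 + 231/289 = 34727/15606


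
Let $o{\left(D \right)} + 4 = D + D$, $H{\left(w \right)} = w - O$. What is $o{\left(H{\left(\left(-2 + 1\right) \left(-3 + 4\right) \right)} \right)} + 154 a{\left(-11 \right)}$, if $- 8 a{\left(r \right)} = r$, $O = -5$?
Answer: $\frac{863}{4} \approx 215.75$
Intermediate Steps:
$a{\left(r \right)} = - \frac{r}{8}$
$H{\left(w \right)} = 5 + w$ ($H{\left(w \right)} = w - -5 = w + 5 = 5 + w$)
$o{\left(D \right)} = -4 + 2 D$ ($o{\left(D \right)} = -4 + \left(D + D\right) = -4 + 2 D$)
$o{\left(H{\left(\left(-2 + 1\right) \left(-3 + 4\right) \right)} \right)} + 154 a{\left(-11 \right)} = \left(-4 + 2 \left(5 + \left(-2 + 1\right) \left(-3 + 4\right)\right)\right) + 154 \left(\left(- \frac{1}{8}\right) \left(-11\right)\right) = \left(-4 + 2 \left(5 - 1\right)\right) + 154 \cdot \frac{11}{8} = \left(-4 + 2 \left(5 - 1\right)\right) + \frac{847}{4} = \left(-4 + 2 \cdot 4\right) + \frac{847}{4} = \left(-4 + 8\right) + \frac{847}{4} = 4 + \frac{847}{4} = \frac{863}{4}$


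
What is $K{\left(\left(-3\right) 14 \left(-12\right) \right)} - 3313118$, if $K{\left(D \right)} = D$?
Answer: $-3312614$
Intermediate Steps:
$K{\left(\left(-3\right) 14 \left(-12\right) \right)} - 3313118 = \left(-3\right) 14 \left(-12\right) - 3313118 = \left(-42\right) \left(-12\right) - 3313118 = 504 - 3313118 = -3312614$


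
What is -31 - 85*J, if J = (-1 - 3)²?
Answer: -1391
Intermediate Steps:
J = 16 (J = (-4)² = 16)
-31 - 85*J = -31 - 85*16 = -31 - 1360 = -1391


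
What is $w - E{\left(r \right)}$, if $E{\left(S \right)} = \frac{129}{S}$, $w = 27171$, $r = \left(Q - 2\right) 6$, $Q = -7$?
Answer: $\frac{489121}{18} \approx 27173.0$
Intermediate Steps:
$r = -54$ ($r = \left(-7 - 2\right) 6 = \left(-9\right) 6 = -54$)
$w - E{\left(r \right)} = 27171 - \frac{129}{-54} = 27171 - 129 \left(- \frac{1}{54}\right) = 27171 - - \frac{43}{18} = 27171 + \frac{43}{18} = \frac{489121}{18}$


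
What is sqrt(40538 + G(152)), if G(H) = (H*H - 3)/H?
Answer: sqrt(235025326)/76 ≈ 201.72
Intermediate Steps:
G(H) = (-3 + H**2)/H (G(H) = (H**2 - 3)/H = (-3 + H**2)/H)
sqrt(40538 + G(152)) = sqrt(40538 + (152 - 3/152)) = sqrt(40538 + 23101/152) = sqrt(6184877/152) = sqrt(235025326)/76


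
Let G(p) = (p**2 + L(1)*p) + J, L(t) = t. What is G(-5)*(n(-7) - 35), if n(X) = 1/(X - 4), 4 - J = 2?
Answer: -772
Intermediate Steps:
J = 2 (J = 4 - 1*2 = 4 - 2 = 2)
n(X) = 1/(-4 + X)
G(p) = 2 + p + p**2 (G(p) = (p**2 + 1*p) + 2 = (p**2 + p) + 2 = (p + p**2) + 2 = 2 + p + p**2)
G(-5)*(n(-7) - 35) = (2 - 5 + (-5)**2)*(1/(-4 - 7) - 35) = (2 - 5 + 25)*(1/(-11) - 35) = 22*(-1/11 - 35) = 22*(-386/11) = -772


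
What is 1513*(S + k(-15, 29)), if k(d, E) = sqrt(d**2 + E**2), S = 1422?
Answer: 2151486 + 1513*sqrt(1066) ≈ 2.2009e+6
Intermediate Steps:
k(d, E) = sqrt(E**2 + d**2)
1513*(S + k(-15, 29)) = 1513*(1422 + sqrt(29**2 + (-15)**2)) = 1513*(1422 + sqrt(841 + 225)) = 1513*(1422 + sqrt(1066)) = 2151486 + 1513*sqrt(1066)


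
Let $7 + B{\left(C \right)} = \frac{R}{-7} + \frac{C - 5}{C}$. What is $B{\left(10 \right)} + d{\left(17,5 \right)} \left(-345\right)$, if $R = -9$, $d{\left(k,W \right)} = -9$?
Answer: $\frac{43397}{14} \approx 3099.8$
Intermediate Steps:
$B{\left(C \right)} = - \frac{40}{7} + \frac{-5 + C}{C}$ ($B{\left(C \right)} = -7 + \left(- \frac{9}{-7} + \frac{C - 5}{C}\right) = -7 + \left(\left(-9\right) \left(- \frac{1}{7}\right) + \frac{C - 5}{C}\right) = -7 + \left(\frac{9}{7} + \frac{-5 + C}{C}\right) = - \frac{40}{7} + \frac{-5 + C}{C}$)
$B{\left(10 \right)} + d{\left(17,5 \right)} \left(-345\right) = \left(- \frac{33}{7} - \frac{5}{10}\right) - -3105 = \left(- \frac{33}{7} - \frac{1}{2}\right) + 3105 = - \frac{73}{14} + 3105 = \frac{43397}{14}$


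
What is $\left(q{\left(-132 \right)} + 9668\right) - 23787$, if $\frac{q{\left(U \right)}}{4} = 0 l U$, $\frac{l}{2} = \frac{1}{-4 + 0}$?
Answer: $-14119$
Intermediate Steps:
$l = - \frac{1}{2}$ ($l = \frac{2}{-4 + 0} = \frac{2}{-4} = 2 \left(- \frac{1}{4}\right) = - \frac{1}{2} \approx -0.5$)
$q{\left(U \right)} = 0$ ($q{\left(U \right)} = 4 \cdot 0 \left(- \frac{1}{2}\right) U = 4 \cdot 0 U = 4 \cdot 0 = 0$)
$\left(q{\left(-132 \right)} + 9668\right) - 23787 = \left(0 + 9668\right) - 23787 = 9668 - 23787 = -14119$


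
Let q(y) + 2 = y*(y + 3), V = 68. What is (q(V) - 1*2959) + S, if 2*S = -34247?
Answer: -30513/2 ≈ -15257.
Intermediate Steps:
S = -34247/2 (S = (½)*(-34247) = -34247/2 ≈ -17124.)
q(y) = -2 + y*(3 + y) (q(y) = -2 + y*(y + 3) = -2 + y*(3 + y))
(q(V) - 1*2959) + S = ((-2 + 68² + 3*68) - 1*2959) - 34247/2 = ((-2 + 4624 + 204) - 2959) - 34247/2 = (4826 - 2959) - 34247/2 = 1867 - 34247/2 = -30513/2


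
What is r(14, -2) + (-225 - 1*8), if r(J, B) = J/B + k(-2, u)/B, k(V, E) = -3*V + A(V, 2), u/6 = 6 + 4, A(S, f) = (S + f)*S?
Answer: -243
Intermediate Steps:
A(S, f) = S*(S + f)
u = 60 (u = 6*(6 + 4) = 6*10 = 60)
k(V, E) = -3*V + V*(2 + V) (k(V, E) = -3*V + V*(V + 2) = -3*V + V*(2 + V))
r(J, B) = 6/B + J/B (r(J, B) = J/B + (-2*(-1 - 2))/B = J/B + (-2*(-3))/B = J/B + 6/B = 6/B + J/B)
r(14, -2) + (-225 - 1*8) = (6 + 14)/(-2) + (-225 - 1*8) = -½*20 + (-225 - 8) = -10 - 233 = -243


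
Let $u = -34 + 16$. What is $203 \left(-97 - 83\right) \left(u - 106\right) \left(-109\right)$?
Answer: $-493874640$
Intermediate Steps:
$u = -18$
$203 \left(-97 - 83\right) \left(u - 106\right) \left(-109\right) = 203 \left(-97 - 83\right) \left(-18 - 106\right) \left(-109\right) = 203 \left(\left(-180\right) \left(-124\right)\right) \left(-109\right) = 203 \cdot 22320 \left(-109\right) = 4530960 \left(-109\right) = -493874640$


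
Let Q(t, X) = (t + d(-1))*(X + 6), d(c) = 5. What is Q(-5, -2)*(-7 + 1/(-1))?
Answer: 0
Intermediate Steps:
Q(t, X) = (5 + t)*(6 + X) (Q(t, X) = (t + 5)*(X + 6) = (5 + t)*(6 + X))
Q(-5, -2)*(-7 + 1/(-1)) = (30 + 5*(-2) + 6*(-5) - 2*(-5))*(-7 + 1/(-1)) = (30 - 10 - 30 + 10)*(-7 + 1*(-1)) = 0*(-7 - 1) = 0*(-8) = 0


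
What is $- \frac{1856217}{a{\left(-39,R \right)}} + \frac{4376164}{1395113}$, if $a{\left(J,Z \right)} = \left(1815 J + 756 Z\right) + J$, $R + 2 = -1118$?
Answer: $\frac{2201651829579}{426692520824} \approx 5.1598$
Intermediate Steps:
$R = -1120$ ($R = -2 - 1118 = -1120$)
$a{\left(J,Z \right)} = 756 Z + 1816 J$ ($a{\left(J,Z \right)} = \left(756 Z + 1815 J\right) + J = 756 Z + 1816 J$)
$- \frac{1856217}{a{\left(-39,R \right)}} + \frac{4376164}{1395113} = - \frac{1856217}{756 \left(-1120\right) + 1816 \left(-39\right)} + \frac{4376164}{1395113} = - \frac{1856217}{-846720 - 70824} + 4376164 \cdot \frac{1}{1395113} = - \frac{1856217}{-917544} + \frac{4376164}{1395113} = \left(-1856217\right) \left(- \frac{1}{917544}\right) + \frac{4376164}{1395113} = \frac{618739}{305848} + \frac{4376164}{1395113} = \frac{2201651829579}{426692520824}$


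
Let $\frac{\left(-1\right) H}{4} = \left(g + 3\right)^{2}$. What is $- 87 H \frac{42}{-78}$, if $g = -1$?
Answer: $- \frac{9744}{13} \approx -749.54$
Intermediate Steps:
$H = -16$ ($H = - 4 \left(-1 + 3\right)^{2} = - 4 \cdot 2^{2} = \left(-4\right) 4 = -16$)
$- 87 H \frac{42}{-78} = \left(-87\right) \left(-16\right) \frac{42}{-78} = 1392 \cdot 42 \left(- \frac{1}{78}\right) = 1392 \left(- \frac{7}{13}\right) = - \frac{9744}{13}$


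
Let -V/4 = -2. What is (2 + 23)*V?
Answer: 200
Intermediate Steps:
V = 8 (V = -4*(-2) = 8)
(2 + 23)*V = (2 + 23)*8 = 25*8 = 200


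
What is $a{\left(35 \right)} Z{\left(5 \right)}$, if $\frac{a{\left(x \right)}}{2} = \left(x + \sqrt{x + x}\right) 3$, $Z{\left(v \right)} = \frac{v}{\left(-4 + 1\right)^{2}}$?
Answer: $\frac{350}{3} + \frac{10 \sqrt{70}}{3} \approx 144.56$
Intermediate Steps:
$Z{\left(v \right)} = \frac{v}{9}$ ($Z{\left(v \right)} = \frac{v}{\left(-3\right)^{2}} = \frac{v}{9}$)
$a{\left(x \right)} = 6 x + 6 \sqrt{2} \sqrt{x}$ ($a{\left(x \right)} = 2 \left(x + \sqrt{x + x}\right) 3 = 2 \left(x + \sqrt{2 x}\right) 3 = 2 \left(x + \sqrt{2} \sqrt{x}\right) 3 = 2 \left(3 x + 3 \sqrt{2} \sqrt{x}\right) = 6 x + 6 \sqrt{2} \sqrt{x}$)
$a{\left(35 \right)} Z{\left(5 \right)} = \left(6 \cdot 35 + 6 \sqrt{2} \sqrt{35}\right) \frac{1}{9} \cdot 5 = \left(210 + 6 \sqrt{70}\right) \frac{5}{9} = \frac{350}{3} + \frac{10 \sqrt{70}}{3}$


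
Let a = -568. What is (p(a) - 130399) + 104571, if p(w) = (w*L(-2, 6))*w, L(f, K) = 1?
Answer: 296796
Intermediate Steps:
p(w) = w² (p(w) = (w*1)*w = w*w = w²)
(p(a) - 130399) + 104571 = ((-568)² - 130399) + 104571 = (322624 - 130399) + 104571 = 192225 + 104571 = 296796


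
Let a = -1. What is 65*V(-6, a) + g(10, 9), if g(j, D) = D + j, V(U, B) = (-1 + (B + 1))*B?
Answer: 84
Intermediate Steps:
V(U, B) = B² (V(U, B) = (-1 + (1 + B))*B = B*B = B²)
65*V(-6, a) + g(10, 9) = 65*(-1)² + (9 + 10) = 65*1 + 19 = 65 + 19 = 84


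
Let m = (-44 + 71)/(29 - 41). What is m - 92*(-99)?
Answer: 36423/4 ≈ 9105.8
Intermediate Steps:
m = -9/4 (m = 27/(-12) = 27*(-1/12) = -9/4 ≈ -2.2500)
m - 92*(-99) = -9/4 - 92*(-99) = -9/4 + 9108 = 36423/4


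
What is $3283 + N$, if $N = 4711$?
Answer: $7994$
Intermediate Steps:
$3283 + N = 3283 + 4711 = 7994$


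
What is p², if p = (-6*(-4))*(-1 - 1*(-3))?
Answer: 2304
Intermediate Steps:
p = 48 (p = 24*(-1 + 3) = 24*2 = 48)
p² = 48² = 2304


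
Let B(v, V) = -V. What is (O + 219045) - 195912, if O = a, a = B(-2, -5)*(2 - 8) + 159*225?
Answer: 58878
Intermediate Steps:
a = 35745 (a = (-1*(-5))*(2 - 8) + 159*225 = 5*(-6) + 35775 = -30 + 35775 = 35745)
O = 35745
(O + 219045) - 195912 = (35745 + 219045) - 195912 = 254790 - 195912 = 58878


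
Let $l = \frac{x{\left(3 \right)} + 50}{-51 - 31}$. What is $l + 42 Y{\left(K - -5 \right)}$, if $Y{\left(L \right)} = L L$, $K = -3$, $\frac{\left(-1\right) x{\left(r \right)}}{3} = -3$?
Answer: $\frac{13717}{82} \approx 167.28$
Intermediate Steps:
$x{\left(r \right)} = 9$ ($x{\left(r \right)} = \left(-3\right) \left(-3\right) = 9$)
$l = - \frac{59}{82}$ ($l = \frac{9 + 50}{-51 - 31} = \frac{59}{-82} = 59 \left(- \frac{1}{82}\right) = - \frac{59}{82} \approx -0.71951$)
$Y{\left(L \right)} = L^{2}$
$l + 42 Y{\left(K - -5 \right)} = - \frac{59}{82} + 42 \left(-3 - -5\right)^{2} = - \frac{59}{82} + 42 \left(-3 + 5\right)^{2} = - \frac{59}{82} + 42 \cdot 2^{2} = - \frac{59}{82} + 42 \cdot 4 = - \frac{59}{82} + 168 = \frac{13717}{82}$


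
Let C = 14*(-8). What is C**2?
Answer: 12544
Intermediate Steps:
C = -112
C**2 = (-112)**2 = 12544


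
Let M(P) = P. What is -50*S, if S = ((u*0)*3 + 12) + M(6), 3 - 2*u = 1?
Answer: -900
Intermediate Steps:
u = 1 (u = 3/2 - ½*1 = 3/2 - ½ = 1)
S = 18 (S = ((1*0)*3 + 12) + 6 = (0*3 + 12) + 6 = (0 + 12) + 6 = 12 + 6 = 18)
-50*S = -50*18 = -900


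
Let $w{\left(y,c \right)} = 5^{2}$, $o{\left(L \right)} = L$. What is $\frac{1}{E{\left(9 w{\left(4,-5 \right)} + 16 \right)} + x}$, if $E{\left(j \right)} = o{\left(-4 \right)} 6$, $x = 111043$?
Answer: $\frac{1}{111019} \approx 9.0075 \cdot 10^{-6}$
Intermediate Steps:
$w{\left(y,c \right)} = 25$
$E{\left(j \right)} = -24$ ($E{\left(j \right)} = \left(-4\right) 6 = -24$)
$\frac{1}{E{\left(9 w{\left(4,-5 \right)} + 16 \right)} + x} = \frac{1}{-24 + 111043} = \frac{1}{111019}$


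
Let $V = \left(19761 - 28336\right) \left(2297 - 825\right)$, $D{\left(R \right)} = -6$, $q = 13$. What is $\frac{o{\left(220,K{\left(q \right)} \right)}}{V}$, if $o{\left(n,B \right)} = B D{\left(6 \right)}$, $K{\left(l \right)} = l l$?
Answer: $\frac{507}{6311200} \approx 8.0333 \cdot 10^{-5}$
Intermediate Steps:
$K{\left(l \right)} = l^{2}$
$o{\left(n,B \right)} = - 6 B$ ($o{\left(n,B \right)} = B \left(-6\right) = - 6 B$)
$V = -12622400$ ($V = \left(-8575\right) 1472 = -12622400$)
$\frac{o{\left(220,K{\left(q \right)} \right)}}{V} = \frac{\left(-6\right) 13^{2}}{-12622400} = \left(-6\right) 169 \left(- \frac{1}{12622400}\right) = \left(-1014\right) \left(- \frac{1}{12622400}\right) = \frac{507}{6311200}$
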